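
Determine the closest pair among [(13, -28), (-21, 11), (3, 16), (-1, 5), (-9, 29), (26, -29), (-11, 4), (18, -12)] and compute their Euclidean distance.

Computing all pairwise distances among 8 points:

d((13, -28), (-21, 11)) = 51.7397
d((13, -28), (3, 16)) = 45.1221
d((13, -28), (-1, 5)) = 35.8469
d((13, -28), (-9, 29)) = 61.0983
d((13, -28), (26, -29)) = 13.0384
d((13, -28), (-11, 4)) = 40.0
d((13, -28), (18, -12)) = 16.7631
d((-21, 11), (3, 16)) = 24.5153
d((-21, 11), (-1, 5)) = 20.8806
d((-21, 11), (-9, 29)) = 21.6333
d((-21, 11), (26, -29)) = 61.7171
d((-21, 11), (-11, 4)) = 12.2066
d((-21, 11), (18, -12)) = 45.2769
d((3, 16), (-1, 5)) = 11.7047
d((3, 16), (-9, 29)) = 17.6918
d((3, 16), (26, -29)) = 50.5371
d((3, 16), (-11, 4)) = 18.4391
d((3, 16), (18, -12)) = 31.7648
d((-1, 5), (-9, 29)) = 25.2982
d((-1, 5), (26, -29)) = 43.4166
d((-1, 5), (-11, 4)) = 10.0499 <-- minimum
d((-1, 5), (18, -12)) = 25.4951
d((-9, 29), (26, -29)) = 67.7422
d((-9, 29), (-11, 4)) = 25.0799
d((-9, 29), (18, -12)) = 49.0918
d((26, -29), (-11, 4)) = 49.5782
d((26, -29), (18, -12)) = 18.7883
d((-11, 4), (18, -12)) = 33.121

Closest pair: (-1, 5) and (-11, 4) with distance 10.0499

The closest pair is (-1, 5) and (-11, 4) with Euclidean distance 10.0499. For 8 points, brute-force pairwise comparison is shown above. For large n, the divide-and-conquer algorithm (sort by x, recurse on halves, check the dividing strip) achieves O(n log n).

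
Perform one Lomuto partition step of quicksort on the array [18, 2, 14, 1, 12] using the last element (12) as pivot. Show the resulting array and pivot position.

Lomuto partition with pivot = 12:

Initial array: [18, 2, 14, 1, 12]

arr[0]=18 > 12: no swap
arr[1]=2 <= 12: swap with position 0, array becomes [2, 18, 14, 1, 12]
arr[2]=14 > 12: no swap
arr[3]=1 <= 12: swap with position 1, array becomes [2, 1, 14, 18, 12]

Place pivot at position 2: [2, 1, 12, 18, 14]
Pivot position: 2

After partitioning with pivot 12, the array becomes [2, 1, 12, 18, 14]. The pivot is placed at index 2. All elements to the left of the pivot are <= 12, and all elements to the right are > 12.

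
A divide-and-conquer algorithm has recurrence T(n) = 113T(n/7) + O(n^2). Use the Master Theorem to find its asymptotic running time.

Master Theorem for T(n) = 113T(n/7) + O(n^2):

a = 113, b = 7, c = 2
log_b(a) = log_7(113) = 2.4294

Case 1: c = 2 < log_7(113) = 2.4294
T(n) = O(n^(log_7 113))

For T(n) = 113T(n/7) + O(n^2): log_7(113) = 2.4294. This is Case 1 of the Master Theorem (c < log_b(a), work dominated by leaves), giving O(n^(log_7 113)).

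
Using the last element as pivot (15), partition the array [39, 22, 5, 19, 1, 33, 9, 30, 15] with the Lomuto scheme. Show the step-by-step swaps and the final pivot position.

Lomuto partition with pivot = 15:

Initial array: [39, 22, 5, 19, 1, 33, 9, 30, 15]

arr[0]=39 > 15: no swap
arr[1]=22 > 15: no swap
arr[2]=5 <= 15: swap with position 0, array becomes [5, 22, 39, 19, 1, 33, 9, 30, 15]
arr[3]=19 > 15: no swap
arr[4]=1 <= 15: swap with position 1, array becomes [5, 1, 39, 19, 22, 33, 9, 30, 15]
arr[5]=33 > 15: no swap
arr[6]=9 <= 15: swap with position 2, array becomes [5, 1, 9, 19, 22, 33, 39, 30, 15]
arr[7]=30 > 15: no swap

Place pivot at position 3: [5, 1, 9, 15, 22, 33, 39, 30, 19]
Pivot position: 3

After partitioning with pivot 15, the array becomes [5, 1, 9, 15, 22, 33, 39, 30, 19]. The pivot is placed at index 3. All elements to the left of the pivot are <= 15, and all elements to the right are > 15.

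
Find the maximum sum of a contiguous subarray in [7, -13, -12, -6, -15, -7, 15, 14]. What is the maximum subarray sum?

Using Kadane's algorithm on [7, -13, -12, -6, -15, -7, 15, 14]:

Scanning through the array:
Position 1 (value -13): max_ending_here = -6, max_so_far = 7
Position 2 (value -12): max_ending_here = -12, max_so_far = 7
Position 3 (value -6): max_ending_here = -6, max_so_far = 7
Position 4 (value -15): max_ending_here = -15, max_so_far = 7
Position 5 (value -7): max_ending_here = -7, max_so_far = 7
Position 6 (value 15): max_ending_here = 15, max_so_far = 15
Position 7 (value 14): max_ending_here = 29, max_so_far = 29

Maximum subarray: [15, 14]
Maximum sum: 29

The maximum subarray is [15, 14] with sum 29. This subarray runs from index 6 to index 7.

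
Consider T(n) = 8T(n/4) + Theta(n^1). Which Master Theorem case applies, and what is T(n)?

Master Theorem for T(n) = 8T(n/4) + O(n^1):

a = 8, b = 4, c = 1
log_b(a) = log_4(8) = 1.5000

Case 1: c = 1 < log_4(8) = 1.5000
T(n) = O(n^(log_4 8))

For T(n) = 8T(n/4) + O(n^1): log_4(8) = 1.5000. This is Case 1 of the Master Theorem (c < log_b(a), work dominated by leaves), giving O(n^(log_4 8)).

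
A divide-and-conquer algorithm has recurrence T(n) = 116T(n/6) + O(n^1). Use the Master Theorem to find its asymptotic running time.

Master Theorem for T(n) = 116T(n/6) + O(n^1):

a = 116, b = 6, c = 1
log_b(a) = log_6(116) = 2.6530

Case 1: c = 1 < log_6(116) = 2.6530
T(n) = O(n^(log_6 116))

For T(n) = 116T(n/6) + O(n^1): log_6(116) = 2.6530. This is Case 1 of the Master Theorem (c < log_b(a), work dominated by leaves), giving O(n^(log_6 116)).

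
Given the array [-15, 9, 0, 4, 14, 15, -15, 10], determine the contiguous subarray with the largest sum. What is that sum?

Using Kadane's algorithm on [-15, 9, 0, 4, 14, 15, -15, 10]:

Scanning through the array:
Position 1 (value 9): max_ending_here = 9, max_so_far = 9
Position 2 (value 0): max_ending_here = 9, max_so_far = 9
Position 3 (value 4): max_ending_here = 13, max_so_far = 13
Position 4 (value 14): max_ending_here = 27, max_so_far = 27
Position 5 (value 15): max_ending_here = 42, max_so_far = 42
Position 6 (value -15): max_ending_here = 27, max_so_far = 42
Position 7 (value 10): max_ending_here = 37, max_so_far = 42

Maximum subarray: [9, 0, 4, 14, 15]
Maximum sum: 42

The maximum subarray is [9, 0, 4, 14, 15] with sum 42. This subarray runs from index 1 to index 5.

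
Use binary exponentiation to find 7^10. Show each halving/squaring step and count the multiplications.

Computing 7^10 by squaring (build up from 7^1; each line after the first costs one multiplication):

7^1 = 7
7^2 = (7^1)^2 = 7^2 = 49
7^4 = (7^2)^2 = 49^2 = 2401
7^5 = 7 * 7^4 = 7 * 2401 = 16807
7^10 = (7^5)^2 = 16807^2 = 282475249

Result: 282475249
Multiplications needed: 4 (4 lines after 7^1)

7^10 = 282475249. Using exponentiation by squaring, this requires 4 multiplications. The key idea: if the exponent is even, square the half-power; if odd, multiply by the base once.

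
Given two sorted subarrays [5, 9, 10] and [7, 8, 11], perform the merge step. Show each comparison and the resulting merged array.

Merging process:

Compare 5 vs 7: take 5 from left. Merged: [5]
Compare 9 vs 7: take 7 from right. Merged: [5, 7]
Compare 9 vs 8: take 8 from right. Merged: [5, 7, 8]
Compare 9 vs 11: take 9 from left. Merged: [5, 7, 8, 9]
Compare 10 vs 11: take 10 from left. Merged: [5, 7, 8, 9, 10]
Append remaining from right: [11]. Merged: [5, 7, 8, 9, 10, 11]

Final merged array: [5, 7, 8, 9, 10, 11]
Total comparisons: 5

The merged array is [5, 7, 8, 9, 10, 11], requiring 5 comparisons. The merge step runs in O(n) time where n is the total number of elements.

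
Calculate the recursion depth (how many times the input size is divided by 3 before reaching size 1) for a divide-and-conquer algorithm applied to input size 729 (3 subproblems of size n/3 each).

For divide and conquer with division factor 3:

Problem sizes at each level:
Level 0: 729
Level 1: 243
Level 2: 81
Level 3: 27
Level 4: 9
Level 5: 3
Level 6: 1

The root is level 0 and the size-1 base case is level 6 (the tree spans levels 0 through 6, i.e. 7 levels counting the root), so the depth is the number of divisions: log_3(729) = 6

The recursion tree depth is log_3(729) = 6. At each level, the problem size is divided by 3, so it takes 6 divisions to reduce to a base case of size 1. The algorithm makes 3 recursive calls at each level.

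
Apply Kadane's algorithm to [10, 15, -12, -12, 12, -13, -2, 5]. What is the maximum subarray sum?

Using Kadane's algorithm on [10, 15, -12, -12, 12, -13, -2, 5]:

Scanning through the array:
Position 1 (value 15): max_ending_here = 25, max_so_far = 25
Position 2 (value -12): max_ending_here = 13, max_so_far = 25
Position 3 (value -12): max_ending_here = 1, max_so_far = 25
Position 4 (value 12): max_ending_here = 13, max_so_far = 25
Position 5 (value -13): max_ending_here = 0, max_so_far = 25
Position 6 (value -2): max_ending_here = -2, max_so_far = 25
Position 7 (value 5): max_ending_here = 5, max_so_far = 25

Maximum subarray: [10, 15]
Maximum sum: 25

The maximum subarray is [10, 15] with sum 25. This subarray runs from index 0 to index 1.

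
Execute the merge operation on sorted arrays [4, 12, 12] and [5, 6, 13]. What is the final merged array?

Merging process:

Compare 4 vs 5: take 4 from left. Merged: [4]
Compare 12 vs 5: take 5 from right. Merged: [4, 5]
Compare 12 vs 6: take 6 from right. Merged: [4, 5, 6]
Compare 12 vs 13: take 12 from left. Merged: [4, 5, 6, 12]
Compare 12 vs 13: take 12 from left. Merged: [4, 5, 6, 12, 12]
Append remaining from right: [13]. Merged: [4, 5, 6, 12, 12, 13]

Final merged array: [4, 5, 6, 12, 12, 13]
Total comparisons: 5

The merged array is [4, 5, 6, 12, 12, 13], requiring 5 comparisons. The merge step runs in O(n) time where n is the total number of elements.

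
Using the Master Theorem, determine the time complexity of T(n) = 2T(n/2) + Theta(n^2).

Master Theorem for T(n) = 2T(n/2) + O(n^2):

a = 2, b = 2, c = 2
log_b(a) = log_2(2) = 1.0000

Case 3: c = 2 > log_2(2) = 1.0000
T(n) = O(n^2) = O(n^2)

For T(n) = 2T(n/2) + O(n^2): log_2(2) = 1.0000. This is Case 3 of the Master Theorem (c > log_b(a), work dominated by root), giving O(n^2).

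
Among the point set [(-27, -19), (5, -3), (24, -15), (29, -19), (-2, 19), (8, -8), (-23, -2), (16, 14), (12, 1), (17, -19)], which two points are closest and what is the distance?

Computing all pairwise distances among 10 points:

d((-27, -19), (5, -3)) = 35.7771
d((-27, -19), (24, -15)) = 51.1566
d((-27, -19), (29, -19)) = 56.0
d((-27, -19), (-2, 19)) = 45.4863
d((-27, -19), (8, -8)) = 36.6879
d((-27, -19), (-23, -2)) = 17.4642
d((-27, -19), (16, 14)) = 54.2033
d((-27, -19), (12, 1)) = 43.8292
d((-27, -19), (17, -19)) = 44.0
d((5, -3), (24, -15)) = 22.4722
d((5, -3), (29, -19)) = 28.8444
d((5, -3), (-2, 19)) = 23.0868
d((5, -3), (8, -8)) = 5.831 <-- minimum
d((5, -3), (-23, -2)) = 28.0179
d((5, -3), (16, 14)) = 20.2485
d((5, -3), (12, 1)) = 8.0623
d((5, -3), (17, -19)) = 20.0
d((24, -15), (29, -19)) = 6.4031
d((24, -15), (-2, 19)) = 42.8019
d((24, -15), (8, -8)) = 17.4642
d((24, -15), (-23, -2)) = 48.7647
d((24, -15), (16, 14)) = 30.0832
d((24, -15), (12, 1)) = 20.0
d((24, -15), (17, -19)) = 8.0623
d((29, -19), (-2, 19)) = 49.0408
d((29, -19), (8, -8)) = 23.7065
d((29, -19), (-23, -2)) = 54.7083
d((29, -19), (16, 14)) = 35.4683
d((29, -19), (12, 1)) = 26.2488
d((29, -19), (17, -19)) = 12.0
d((-2, 19), (8, -8)) = 28.7924
d((-2, 19), (-23, -2)) = 29.6985
d((-2, 19), (16, 14)) = 18.6815
d((-2, 19), (12, 1)) = 22.8035
d((-2, 19), (17, -19)) = 42.4853
d((8, -8), (-23, -2)) = 31.5753
d((8, -8), (16, 14)) = 23.4094
d((8, -8), (12, 1)) = 9.8489
d((8, -8), (17, -19)) = 14.2127
d((-23, -2), (16, 14)) = 42.1545
d((-23, -2), (12, 1)) = 35.1283
d((-23, -2), (17, -19)) = 43.4626
d((16, 14), (12, 1)) = 13.6015
d((16, 14), (17, -19)) = 33.0151
d((12, 1), (17, -19)) = 20.6155

Closest pair: (5, -3) and (8, -8) with distance 5.831

The closest pair is (5, -3) and (8, -8) with Euclidean distance 5.831. For 10 points, brute-force pairwise comparison is shown above. For large n, the divide-and-conquer algorithm (sort by x, recurse on halves, check the dividing strip) achieves O(n log n).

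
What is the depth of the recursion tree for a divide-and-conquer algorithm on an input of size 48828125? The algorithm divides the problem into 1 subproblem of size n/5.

For divide and conquer with division factor 5:

Problem sizes at each level:
Level 0: 48828125
Level 1: 9765625
Level 2: 1953125
Level 3: 390625
Level 4: 78125
Level 5: 15625
Level 6: 3125
Level 7: 625
Level 8: 125
Level 9: 25
Level 10: 5
Level 11: 1

The root is level 0 and the size-1 base case is level 11 (the tree spans levels 0 through 11, i.e. 12 levels counting the root), so the depth is the number of divisions: log_5(48828125) = 11

The recursion tree depth is log_5(48828125) = 11. At each level, the problem size is divided by 5, so it takes 11 divisions to reduce to a base case of size 1. The algorithm makes 1 recursive call at each level.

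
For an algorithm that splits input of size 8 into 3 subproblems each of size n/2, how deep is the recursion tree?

For divide and conquer with division factor 2:

Problem sizes at each level:
Level 0: 8
Level 1: 4
Level 2: 2
Level 3: 1

The root is level 0 and the size-1 base case is level 3 (the tree spans levels 0 through 3, i.e. 4 levels counting the root), so the depth is the number of divisions: log_2(8) = 3

The recursion tree depth is log_2(8) = 3. At each level, the problem size is divided by 2, so it takes 3 divisions to reduce to a base case of size 1. The algorithm makes 3 recursive calls at each level.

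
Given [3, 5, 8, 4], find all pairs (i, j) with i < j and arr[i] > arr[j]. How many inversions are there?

Finding inversions in [3, 5, 8, 4]:

(1, 3): arr[1]=5 > arr[3]=4
(2, 3): arr[2]=8 > arr[3]=4

Total inversions: 2

The array has 2 inversion(s): (1,3), (2,3). Each pair (i,j) satisfies i < j and arr[i] > arr[j].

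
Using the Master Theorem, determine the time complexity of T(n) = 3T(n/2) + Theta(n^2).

Master Theorem for T(n) = 3T(n/2) + O(n^2):

a = 3, b = 2, c = 2
log_b(a) = log_2(3) = 1.5850

Case 3: c = 2 > log_2(3) = 1.5850
T(n) = O(n^2) = O(n^2)

For T(n) = 3T(n/2) + O(n^2): log_2(3) = 1.5850. This is Case 3 of the Master Theorem (c > log_b(a), work dominated by root), giving O(n^2).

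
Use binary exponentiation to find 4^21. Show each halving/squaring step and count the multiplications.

Computing 4^21 by squaring (build up from 4^1; each line after the first costs one multiplication):

4^1 = 4
4^2 = (4^1)^2 = 4^2 = 16
4^4 = (4^2)^2 = 16^2 = 256
4^5 = 4 * 4^4 = 4 * 256 = 1024
4^10 = (4^5)^2 = 1024^2 = 1048576
4^20 = (4^10)^2 = 1048576^2 = 1099511627776
4^21 = 4 * 4^20 = 4 * 1099511627776 = 4398046511104

Result: 4398046511104
Multiplications needed: 6 (6 lines after 4^1)

4^21 = 4398046511104. Using exponentiation by squaring, this requires 6 multiplications. The key idea: if the exponent is even, square the half-power; if odd, multiply by the base once.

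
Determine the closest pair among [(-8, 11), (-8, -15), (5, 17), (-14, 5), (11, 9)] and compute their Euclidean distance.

Computing all pairwise distances among 5 points:

d((-8, 11), (-8, -15)) = 26.0
d((-8, 11), (5, 17)) = 14.3178
d((-8, 11), (-14, 5)) = 8.4853 <-- minimum
d((-8, 11), (11, 9)) = 19.105
d((-8, -15), (5, 17)) = 34.5398
d((-8, -15), (-14, 5)) = 20.8806
d((-8, -15), (11, 9)) = 30.6105
d((5, 17), (-14, 5)) = 22.4722
d((5, 17), (11, 9)) = 10.0
d((-14, 5), (11, 9)) = 25.318

Closest pair: (-8, 11) and (-14, 5) with distance 8.4853

The closest pair is (-8, 11) and (-14, 5) with Euclidean distance 8.4853. For 5 points, brute-force pairwise comparison is shown above. For large n, the divide-and-conquer algorithm (sort by x, recurse on halves, check the dividing strip) achieves O(n log n).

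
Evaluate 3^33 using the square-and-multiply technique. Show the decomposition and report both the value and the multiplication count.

Computing 3^33 by squaring (build up from 3^1; each line after the first costs one multiplication):

3^1 = 3
3^2 = (3^1)^2 = 3^2 = 9
3^4 = (3^2)^2 = 9^2 = 81
3^8 = (3^4)^2 = 81^2 = 6561
3^16 = (3^8)^2 = 6561^2 = 43046721
3^32 = (3^16)^2 = 43046721^2 = 1853020188851841
3^33 = 3 * 3^32 = 3 * 1853020188851841 = 5559060566555523

Result: 5559060566555523
Multiplications needed: 6 (6 lines after 3^1)

3^33 = 5559060566555523. Using exponentiation by squaring, this requires 6 multiplications. The key idea: if the exponent is even, square the half-power; if odd, multiply by the base once.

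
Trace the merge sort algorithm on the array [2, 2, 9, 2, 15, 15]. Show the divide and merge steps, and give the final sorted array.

Merge sort trace:

Split: [2, 2, 9, 2, 15, 15] -> [2, 2, 9] and [2, 15, 15]
  Split: [2, 2, 9] -> [2] and [2, 9]
    Split: [2, 9] -> [2] and [9]
    Merge: [2] + [9] -> [2, 9]
  Merge: [2] + [2, 9] -> [2, 2, 9]
  Split: [2, 15, 15] -> [2] and [15, 15]
    Split: [15, 15] -> [15] and [15]
    Merge: [15] + [15] -> [15, 15]
  Merge: [2] + [15, 15] -> [2, 15, 15]
Merge: [2, 2, 9] + [2, 15, 15] -> [2, 2, 2, 9, 15, 15]

Final sorted array: [2, 2, 2, 9, 15, 15]

The merge sort proceeds by recursively splitting the array and merging sorted halves.
After all merges, the sorted array is [2, 2, 2, 9, 15, 15].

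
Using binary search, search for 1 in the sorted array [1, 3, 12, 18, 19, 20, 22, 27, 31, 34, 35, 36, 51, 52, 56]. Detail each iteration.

Binary search for 1 in [1, 3, 12, 18, 19, 20, 22, 27, 31, 34, 35, 36, 51, 52, 56]:

lo=0, hi=14, mid=7, arr[mid]=27 -> 27 > 1, search left half
lo=0, hi=6, mid=3, arr[mid]=18 -> 18 > 1, search left half
lo=0, hi=2, mid=1, arr[mid]=3 -> 3 > 1, search left half
lo=0, hi=0, mid=0, arr[mid]=1 -> Found target at index 0!

Binary search finds 1 at index 0 after 4 comparisons. The search repeatedly halves the search space by comparing with the middle element.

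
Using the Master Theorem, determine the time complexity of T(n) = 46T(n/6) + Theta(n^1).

Master Theorem for T(n) = 46T(n/6) + O(n^1):

a = 46, b = 6, c = 1
log_b(a) = log_6(46) = 2.1368

Case 1: c = 1 < log_6(46) = 2.1368
T(n) = O(n^(log_6 46))

For T(n) = 46T(n/6) + O(n^1): log_6(46) = 2.1368. This is Case 1 of the Master Theorem (c < log_b(a), work dominated by leaves), giving O(n^(log_6 46)).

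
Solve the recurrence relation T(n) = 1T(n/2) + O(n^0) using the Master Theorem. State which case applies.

Master Theorem for T(n) = 1T(n/2) + O(n^0):

a = 1, b = 2, c = 0
log_b(a) = log_2(1) = 0.0000

Case 2: c = 0 = log_2(1) = 0.0000
T(n) = O(n^0 log n) = O(log n)

For T(n) = 1T(n/2) + O(n^0): log_2(1) = 0.0000. This is Case 2 of the Master Theorem (c = log_b(a), equal work at all levels), giving O(log n).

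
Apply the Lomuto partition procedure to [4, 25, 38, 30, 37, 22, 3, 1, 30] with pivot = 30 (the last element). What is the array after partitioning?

Lomuto partition with pivot = 30:

Initial array: [4, 25, 38, 30, 37, 22, 3, 1, 30]

arr[0]=4 <= 30: swap with position 0, array becomes [4, 25, 38, 30, 37, 22, 3, 1, 30]
arr[1]=25 <= 30: swap with position 1, array becomes [4, 25, 38, 30, 37, 22, 3, 1, 30]
arr[2]=38 > 30: no swap
arr[3]=30 <= 30: swap with position 2, array becomes [4, 25, 30, 38, 37, 22, 3, 1, 30]
arr[4]=37 > 30: no swap
arr[5]=22 <= 30: swap with position 3, array becomes [4, 25, 30, 22, 37, 38, 3, 1, 30]
arr[6]=3 <= 30: swap with position 4, array becomes [4, 25, 30, 22, 3, 38, 37, 1, 30]
arr[7]=1 <= 30: swap with position 5, array becomes [4, 25, 30, 22, 3, 1, 37, 38, 30]

Place pivot at position 6: [4, 25, 30, 22, 3, 1, 30, 38, 37]
Pivot position: 6

After partitioning with pivot 30, the array becomes [4, 25, 30, 22, 3, 1, 30, 38, 37]. The pivot is placed at index 6. All elements to the left of the pivot are <= 30, and all elements to the right are > 30.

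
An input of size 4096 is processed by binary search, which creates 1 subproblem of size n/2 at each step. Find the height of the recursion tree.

For divide and conquer with division factor 2:

Problem sizes at each level:
Level 0: 4096
Level 1: 2048
Level 2: 1024
Level 3: 512
Level 4: 256
Level 5: 128
Level 6: 64
Level 7: 32
Level 8: 16
Level 9: 8
Level 10: 4
Level 11: 2
Level 12: 1

The root is level 0 and the size-1 base case is level 12 (the tree spans levels 0 through 12, i.e. 13 levels counting the root), so the depth is the number of divisions: log_2(4096) = 12

The recursion tree depth is log_2(4096) = 12. At each level, the problem size is divided by 2, so it takes 12 divisions to reduce to a base case of size 1. The algorithm makes 1 recursive call at each level.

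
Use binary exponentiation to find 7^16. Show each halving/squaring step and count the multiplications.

Computing 7^16 by squaring (build up from 7^1; each line after the first costs one multiplication):

7^1 = 7
7^2 = (7^1)^2 = 7^2 = 49
7^4 = (7^2)^2 = 49^2 = 2401
7^8 = (7^4)^2 = 2401^2 = 5764801
7^16 = (7^8)^2 = 5764801^2 = 33232930569601

Result: 33232930569601
Multiplications needed: 4 (4 lines after 7^1)

7^16 = 33232930569601. Using exponentiation by squaring, this requires 4 multiplications. The key idea: if the exponent is even, square the half-power; if odd, multiply by the base once.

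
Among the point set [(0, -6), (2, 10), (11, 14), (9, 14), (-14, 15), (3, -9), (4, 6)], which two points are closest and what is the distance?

Computing all pairwise distances among 7 points:

d((0, -6), (2, 10)) = 16.1245
d((0, -6), (11, 14)) = 22.8254
d((0, -6), (9, 14)) = 21.9317
d((0, -6), (-14, 15)) = 25.2389
d((0, -6), (3, -9)) = 4.2426
d((0, -6), (4, 6)) = 12.6491
d((2, 10), (11, 14)) = 9.8489
d((2, 10), (9, 14)) = 8.0623
d((2, 10), (-14, 15)) = 16.7631
d((2, 10), (3, -9)) = 19.0263
d((2, 10), (4, 6)) = 4.4721
d((11, 14), (9, 14)) = 2.0 <-- minimum
d((11, 14), (-14, 15)) = 25.02
d((11, 14), (3, -9)) = 24.3516
d((11, 14), (4, 6)) = 10.6301
d((9, 14), (-14, 15)) = 23.0217
d((9, 14), (3, -9)) = 23.7697
d((9, 14), (4, 6)) = 9.434
d((-14, 15), (3, -9)) = 29.4109
d((-14, 15), (4, 6)) = 20.1246
d((3, -9), (4, 6)) = 15.0333

Closest pair: (11, 14) and (9, 14) with distance 2.0

The closest pair is (11, 14) and (9, 14) with Euclidean distance 2.0. For 7 points, brute-force pairwise comparison is shown above. For large n, the divide-and-conquer algorithm (sort by x, recurse on halves, check the dividing strip) achieves O(n log n).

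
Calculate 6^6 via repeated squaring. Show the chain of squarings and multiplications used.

Computing 6^6 by squaring (build up from 6^1; each line after the first costs one multiplication):

6^1 = 6
6^2 = (6^1)^2 = 6^2 = 36
6^3 = 6 * 6^2 = 6 * 36 = 216
6^6 = (6^3)^2 = 216^2 = 46656

Result: 46656
Multiplications needed: 3 (3 lines after 6^1)

6^6 = 46656. Using exponentiation by squaring, this requires 3 multiplications. The key idea: if the exponent is even, square the half-power; if odd, multiply by the base once.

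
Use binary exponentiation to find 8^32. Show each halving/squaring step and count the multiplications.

Computing 8^32 by squaring (build up from 8^1; each line after the first costs one multiplication):

8^1 = 8
8^2 = (8^1)^2 = 8^2 = 64
8^4 = (8^2)^2 = 64^2 = 4096
8^8 = (8^4)^2 = 4096^2 = 16777216
8^16 = (8^8)^2 = 16777216^2 = 281474976710656
8^32 = (8^16)^2 = 281474976710656^2 = 79228162514264337593543950336

Result: 79228162514264337593543950336
Multiplications needed: 5 (5 lines after 8^1)

8^32 = 79228162514264337593543950336. Using exponentiation by squaring, this requires 5 multiplications. The key idea: if the exponent is even, square the half-power; if odd, multiply by the base once.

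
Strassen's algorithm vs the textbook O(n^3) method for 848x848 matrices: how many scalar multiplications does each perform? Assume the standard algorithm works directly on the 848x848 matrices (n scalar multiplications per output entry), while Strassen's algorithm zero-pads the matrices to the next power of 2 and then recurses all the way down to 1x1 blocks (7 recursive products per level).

Matrix multiplication for 848x848 matrices:

Strassen's algorithm requires power-of-2 dimensions. Pad 848x848 to 1024x1024 (next power of 2).

Standard algorithm: 848^3 = 609800192 multiplications
Strassen's algorithm: 7^(log2(1024)) = 7^10 = 282475249 multiplications
Savings: 609800192 - 282475249 = 327324943 multiplications

Standard: 609800192 multiplications (848^3). Strassen: 282475249 multiplications (7^10, after padding to 1024x1024). Strassen reduces 8 recursive multiplications to 7 at each level.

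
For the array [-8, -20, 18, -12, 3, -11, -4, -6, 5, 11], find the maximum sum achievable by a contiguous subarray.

Using Kadane's algorithm on [-8, -20, 18, -12, 3, -11, -4, -6, 5, 11]:

Scanning through the array:
Position 1 (value -20): max_ending_here = -20, max_so_far = -8
Position 2 (value 18): max_ending_here = 18, max_so_far = 18
Position 3 (value -12): max_ending_here = 6, max_so_far = 18
Position 4 (value 3): max_ending_here = 9, max_so_far = 18
Position 5 (value -11): max_ending_here = -2, max_so_far = 18
Position 6 (value -4): max_ending_here = -4, max_so_far = 18
Position 7 (value -6): max_ending_here = -6, max_so_far = 18
Position 8 (value 5): max_ending_here = 5, max_so_far = 18
Position 9 (value 11): max_ending_here = 16, max_so_far = 18

Maximum subarray: [18]
Maximum sum: 18

The maximum subarray is [18] with sum 18. This subarray runs from index 2 to index 2.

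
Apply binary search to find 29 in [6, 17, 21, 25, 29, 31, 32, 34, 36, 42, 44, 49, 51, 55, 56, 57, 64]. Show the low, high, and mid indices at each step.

Binary search for 29 in [6, 17, 21, 25, 29, 31, 32, 34, 36, 42, 44, 49, 51, 55, 56, 57, 64]:

lo=0, hi=16, mid=8, arr[mid]=36 -> 36 > 29, search left half
lo=0, hi=7, mid=3, arr[mid]=25 -> 25 < 29, search right half
lo=4, hi=7, mid=5, arr[mid]=31 -> 31 > 29, search left half
lo=4, hi=4, mid=4, arr[mid]=29 -> Found target at index 4!

Binary search finds 29 at index 4 after 4 comparisons. The search repeatedly halves the search space by comparing with the middle element.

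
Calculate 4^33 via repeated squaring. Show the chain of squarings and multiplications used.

Computing 4^33 by squaring (build up from 4^1; each line after the first costs one multiplication):

4^1 = 4
4^2 = (4^1)^2 = 4^2 = 16
4^4 = (4^2)^2 = 16^2 = 256
4^8 = (4^4)^2 = 256^2 = 65536
4^16 = (4^8)^2 = 65536^2 = 4294967296
4^32 = (4^16)^2 = 4294967296^2 = 18446744073709551616
4^33 = 4 * 4^32 = 4 * 18446744073709551616 = 73786976294838206464

Result: 73786976294838206464
Multiplications needed: 6 (6 lines after 4^1)

4^33 = 73786976294838206464. Using exponentiation by squaring, this requires 6 multiplications. The key idea: if the exponent is even, square the half-power; if odd, multiply by the base once.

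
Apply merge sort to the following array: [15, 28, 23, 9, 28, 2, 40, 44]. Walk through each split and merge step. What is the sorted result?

Merge sort trace:

Split: [15, 28, 23, 9, 28, 2, 40, 44] -> [15, 28, 23, 9] and [28, 2, 40, 44]
  Split: [15, 28, 23, 9] -> [15, 28] and [23, 9]
    Split: [15, 28] -> [15] and [28]
    Merge: [15] + [28] -> [15, 28]
    Split: [23, 9] -> [23] and [9]
    Merge: [23] + [9] -> [9, 23]
  Merge: [15, 28] + [9, 23] -> [9, 15, 23, 28]
  Split: [28, 2, 40, 44] -> [28, 2] and [40, 44]
    Split: [28, 2] -> [28] and [2]
    Merge: [28] + [2] -> [2, 28]
    Split: [40, 44] -> [40] and [44]
    Merge: [40] + [44] -> [40, 44]
  Merge: [2, 28] + [40, 44] -> [2, 28, 40, 44]
Merge: [9, 15, 23, 28] + [2, 28, 40, 44] -> [2, 9, 15, 23, 28, 28, 40, 44]

Final sorted array: [2, 9, 15, 23, 28, 28, 40, 44]

The merge sort proceeds by recursively splitting the array and merging sorted halves.
After all merges, the sorted array is [2, 9, 15, 23, 28, 28, 40, 44].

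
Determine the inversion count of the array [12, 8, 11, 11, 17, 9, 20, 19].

Finding inversions in [12, 8, 11, 11, 17, 9, 20, 19]:

(0, 1): arr[0]=12 > arr[1]=8
(0, 2): arr[0]=12 > arr[2]=11
(0, 3): arr[0]=12 > arr[3]=11
(0, 5): arr[0]=12 > arr[5]=9
(2, 5): arr[2]=11 > arr[5]=9
(3, 5): arr[3]=11 > arr[5]=9
(4, 5): arr[4]=17 > arr[5]=9
(6, 7): arr[6]=20 > arr[7]=19

Total inversions: 8

The array has 8 inversion(s): (0,1), (0,2), (0,3), (0,5), (2,5), (3,5), (4,5), (6,7). Each pair (i,j) satisfies i < j and arr[i] > arr[j].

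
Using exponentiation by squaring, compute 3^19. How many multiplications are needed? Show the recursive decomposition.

Computing 3^19 by squaring (build up from 3^1; each line after the first costs one multiplication):

3^1 = 3
3^2 = (3^1)^2 = 3^2 = 9
3^4 = (3^2)^2 = 9^2 = 81
3^8 = (3^4)^2 = 81^2 = 6561
3^9 = 3 * 3^8 = 3 * 6561 = 19683
3^18 = (3^9)^2 = 19683^2 = 387420489
3^19 = 3 * 3^18 = 3 * 387420489 = 1162261467

Result: 1162261467
Multiplications needed: 6 (6 lines after 3^1)

3^19 = 1162261467. Using exponentiation by squaring, this requires 6 multiplications. The key idea: if the exponent is even, square the half-power; if odd, multiply by the base once.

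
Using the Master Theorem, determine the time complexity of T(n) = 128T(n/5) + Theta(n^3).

Master Theorem for T(n) = 128T(n/5) + O(n^3):

a = 128, b = 5, c = 3
log_b(a) = log_5(128) = 3.0147

Case 1: c = 3 < log_5(128) = 3.0147
T(n) = O(n^(log_5 128))

For T(n) = 128T(n/5) + O(n^3): log_5(128) = 3.0147. This is Case 1 of the Master Theorem (c < log_b(a), work dominated by leaves), giving O(n^(log_5 128)).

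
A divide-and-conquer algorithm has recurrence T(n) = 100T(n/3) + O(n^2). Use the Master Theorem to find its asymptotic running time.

Master Theorem for T(n) = 100T(n/3) + O(n^2):

a = 100, b = 3, c = 2
log_b(a) = log_3(100) = 4.1918

Case 1: c = 2 < log_3(100) = 4.1918
T(n) = O(n^(log_3 100))

For T(n) = 100T(n/3) + O(n^2): log_3(100) = 4.1918. This is Case 1 of the Master Theorem (c < log_b(a), work dominated by leaves), giving O(n^(log_3 100)).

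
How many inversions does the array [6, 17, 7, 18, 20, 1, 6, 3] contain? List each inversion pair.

Finding inversions in [6, 17, 7, 18, 20, 1, 6, 3]:

(0, 5): arr[0]=6 > arr[5]=1
(0, 7): arr[0]=6 > arr[7]=3
(1, 2): arr[1]=17 > arr[2]=7
(1, 5): arr[1]=17 > arr[5]=1
(1, 6): arr[1]=17 > arr[6]=6
(1, 7): arr[1]=17 > arr[7]=3
(2, 5): arr[2]=7 > arr[5]=1
(2, 6): arr[2]=7 > arr[6]=6
(2, 7): arr[2]=7 > arr[7]=3
(3, 5): arr[3]=18 > arr[5]=1
(3, 6): arr[3]=18 > arr[6]=6
(3, 7): arr[3]=18 > arr[7]=3
(4, 5): arr[4]=20 > arr[5]=1
(4, 6): arr[4]=20 > arr[6]=6
(4, 7): arr[4]=20 > arr[7]=3
(6, 7): arr[6]=6 > arr[7]=3

Total inversions: 16

The array has 16 inversion(s): (0,5), (0,7), (1,2), (1,5), (1,6), (1,7), (2,5), (2,6), (2,7), (3,5), (3,6), (3,7), (4,5), (4,6), (4,7), (6,7). Each pair (i,j) satisfies i < j and arr[i] > arr[j].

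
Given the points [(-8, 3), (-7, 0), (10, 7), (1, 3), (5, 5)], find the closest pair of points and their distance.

Computing all pairwise distances among 5 points:

d((-8, 3), (-7, 0)) = 3.1623 <-- minimum
d((-8, 3), (10, 7)) = 18.4391
d((-8, 3), (1, 3)) = 9.0
d((-8, 3), (5, 5)) = 13.1529
d((-7, 0), (10, 7)) = 18.3848
d((-7, 0), (1, 3)) = 8.544
d((-7, 0), (5, 5)) = 13.0
d((10, 7), (1, 3)) = 9.8489
d((10, 7), (5, 5)) = 5.3852
d((1, 3), (5, 5)) = 4.4721

Closest pair: (-8, 3) and (-7, 0) with distance 3.1623

The closest pair is (-8, 3) and (-7, 0) with Euclidean distance 3.1623. For 5 points, brute-force pairwise comparison is shown above. For large n, the divide-and-conquer algorithm (sort by x, recurse on halves, check the dividing strip) achieves O(n log n).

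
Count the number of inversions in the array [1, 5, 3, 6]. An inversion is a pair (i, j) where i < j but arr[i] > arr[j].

Finding inversions in [1, 5, 3, 6]:

(1, 2): arr[1]=5 > arr[2]=3

Total inversions: 1

The array has 1 inversion(s): (1,2). Each pair (i,j) satisfies i < j and arr[i] > arr[j].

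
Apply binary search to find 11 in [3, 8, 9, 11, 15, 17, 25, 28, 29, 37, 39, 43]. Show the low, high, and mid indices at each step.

Binary search for 11 in [3, 8, 9, 11, 15, 17, 25, 28, 29, 37, 39, 43]:

lo=0, hi=11, mid=5, arr[mid]=17 -> 17 > 11, search left half
lo=0, hi=4, mid=2, arr[mid]=9 -> 9 < 11, search right half
lo=3, hi=4, mid=3, arr[mid]=11 -> Found target at index 3!

Binary search finds 11 at index 3 after 3 comparisons. The search repeatedly halves the search space by comparing with the middle element.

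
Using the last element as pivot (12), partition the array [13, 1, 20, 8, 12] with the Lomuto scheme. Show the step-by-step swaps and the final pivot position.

Lomuto partition with pivot = 12:

Initial array: [13, 1, 20, 8, 12]

arr[0]=13 > 12: no swap
arr[1]=1 <= 12: swap with position 0, array becomes [1, 13, 20, 8, 12]
arr[2]=20 > 12: no swap
arr[3]=8 <= 12: swap with position 1, array becomes [1, 8, 20, 13, 12]

Place pivot at position 2: [1, 8, 12, 13, 20]
Pivot position: 2

After partitioning with pivot 12, the array becomes [1, 8, 12, 13, 20]. The pivot is placed at index 2. All elements to the left of the pivot are <= 12, and all elements to the right are > 12.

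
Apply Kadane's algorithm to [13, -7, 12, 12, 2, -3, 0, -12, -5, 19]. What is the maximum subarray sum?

Using Kadane's algorithm on [13, -7, 12, 12, 2, -3, 0, -12, -5, 19]:

Scanning through the array:
Position 1 (value -7): max_ending_here = 6, max_so_far = 13
Position 2 (value 12): max_ending_here = 18, max_so_far = 18
Position 3 (value 12): max_ending_here = 30, max_so_far = 30
Position 4 (value 2): max_ending_here = 32, max_so_far = 32
Position 5 (value -3): max_ending_here = 29, max_so_far = 32
Position 6 (value 0): max_ending_here = 29, max_so_far = 32
Position 7 (value -12): max_ending_here = 17, max_so_far = 32
Position 8 (value -5): max_ending_here = 12, max_so_far = 32
Position 9 (value 19): max_ending_here = 31, max_so_far = 32

Maximum subarray: [13, -7, 12, 12, 2]
Maximum sum: 32

The maximum subarray is [13, -7, 12, 12, 2] with sum 32. This subarray runs from index 0 to index 4.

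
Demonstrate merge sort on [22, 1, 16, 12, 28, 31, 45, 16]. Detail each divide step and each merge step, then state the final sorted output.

Merge sort trace:

Split: [22, 1, 16, 12, 28, 31, 45, 16] -> [22, 1, 16, 12] and [28, 31, 45, 16]
  Split: [22, 1, 16, 12] -> [22, 1] and [16, 12]
    Split: [22, 1] -> [22] and [1]
    Merge: [22] + [1] -> [1, 22]
    Split: [16, 12] -> [16] and [12]
    Merge: [16] + [12] -> [12, 16]
  Merge: [1, 22] + [12, 16] -> [1, 12, 16, 22]
  Split: [28, 31, 45, 16] -> [28, 31] and [45, 16]
    Split: [28, 31] -> [28] and [31]
    Merge: [28] + [31] -> [28, 31]
    Split: [45, 16] -> [45] and [16]
    Merge: [45] + [16] -> [16, 45]
  Merge: [28, 31] + [16, 45] -> [16, 28, 31, 45]
Merge: [1, 12, 16, 22] + [16, 28, 31, 45] -> [1, 12, 16, 16, 22, 28, 31, 45]

Final sorted array: [1, 12, 16, 16, 22, 28, 31, 45]

The merge sort proceeds by recursively splitting the array and merging sorted halves.
After all merges, the sorted array is [1, 12, 16, 16, 22, 28, 31, 45].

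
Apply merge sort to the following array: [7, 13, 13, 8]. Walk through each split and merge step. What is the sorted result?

Merge sort trace:

Split: [7, 13, 13, 8] -> [7, 13] and [13, 8]
  Split: [7, 13] -> [7] and [13]
  Merge: [7] + [13] -> [7, 13]
  Split: [13, 8] -> [13] and [8]
  Merge: [13] + [8] -> [8, 13]
Merge: [7, 13] + [8, 13] -> [7, 8, 13, 13]

Final sorted array: [7, 8, 13, 13]

The merge sort proceeds by recursively splitting the array and merging sorted halves.
After all merges, the sorted array is [7, 8, 13, 13].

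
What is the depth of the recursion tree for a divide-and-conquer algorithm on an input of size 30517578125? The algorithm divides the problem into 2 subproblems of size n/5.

For divide and conquer with division factor 5:

Problem sizes at each level:
Level 0: 30517578125
Level 1: 6103515625
Level 2: 1220703125
Level 3: 244140625
Level 4: 48828125
Level 5: 9765625
Level 6: 1953125
Level 7: 390625
Level 8: 78125
Level 9: 15625
Level 10: 3125
Level 11: 625
Level 12: 125
Level 13: 25
Level 14: 5
Level 15: 1

The root is level 0 and the size-1 base case is level 15 (the tree spans levels 0 through 15, i.e. 16 levels counting the root), so the depth is the number of divisions: log_5(30517578125) = 15

The recursion tree depth is log_5(30517578125) = 15. At each level, the problem size is divided by 5, so it takes 15 divisions to reduce to a base case of size 1. The algorithm makes 2 recursive calls at each level.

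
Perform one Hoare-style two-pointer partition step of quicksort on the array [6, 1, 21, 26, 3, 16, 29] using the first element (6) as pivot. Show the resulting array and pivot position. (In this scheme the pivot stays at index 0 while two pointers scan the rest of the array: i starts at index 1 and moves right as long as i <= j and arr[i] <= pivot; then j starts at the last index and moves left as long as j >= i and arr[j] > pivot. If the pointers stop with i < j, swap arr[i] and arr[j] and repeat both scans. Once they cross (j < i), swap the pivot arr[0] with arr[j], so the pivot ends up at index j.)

Hoare-style two-pointer partition with pivot = 6:

Initial array: [6, 1, 21, 26, 3, 16, 29]

Pointers start at i = 1, j = 6.
i stops at index 2 (arr[2]=21 > 6), j stops at index 4 (arr[4]=3 <= 6): swap arr[2] and arr[4], array becomes [6, 1, 3, 26, 21, 16, 29]
i ends at 3, j ends at 2: the pointers have crossed (j < i), so scanning stops.

Swap pivot arr[0] with arr[2] to place pivot at position 2: [3, 1, 6, 26, 21, 16, 29]
Pivot position: 2

After partitioning with pivot 6, the array becomes [3, 1, 6, 26, 21, 16, 29]. The pivot is placed at index 2. All elements to the left of the pivot are <= 6, and all elements to the right are > 6.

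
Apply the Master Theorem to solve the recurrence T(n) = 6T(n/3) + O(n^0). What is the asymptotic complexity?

Master Theorem for T(n) = 6T(n/3) + O(n^0):

a = 6, b = 3, c = 0
log_b(a) = log_3(6) = 1.6309

Case 1: c = 0 < log_3(6) = 1.6309
T(n) = O(n^(log_3 6))

For T(n) = 6T(n/3) + O(n^0): log_3(6) = 1.6309. This is Case 1 of the Master Theorem (c < log_b(a), work dominated by leaves), giving O(n^(log_3 6)).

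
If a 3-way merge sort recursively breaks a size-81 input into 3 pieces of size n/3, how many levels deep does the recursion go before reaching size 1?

For divide and conquer with division factor 3:

Problem sizes at each level:
Level 0: 81
Level 1: 27
Level 2: 9
Level 3: 3
Level 4: 1

The root is level 0 and the size-1 base case is level 4 (the tree spans levels 0 through 4, i.e. 5 levels counting the root), so the depth is the number of divisions: log_3(81) = 4

The recursion tree depth is log_3(81) = 4. At each level, the problem size is divided by 3, so it takes 4 divisions to reduce to a base case of size 1. The algorithm makes 3 recursive calls at each level.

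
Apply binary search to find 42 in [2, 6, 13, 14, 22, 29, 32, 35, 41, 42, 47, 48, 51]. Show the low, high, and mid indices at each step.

Binary search for 42 in [2, 6, 13, 14, 22, 29, 32, 35, 41, 42, 47, 48, 51]:

lo=0, hi=12, mid=6, arr[mid]=32 -> 32 < 42, search right half
lo=7, hi=12, mid=9, arr[mid]=42 -> Found target at index 9!

Binary search finds 42 at index 9 after 2 comparisons. The search repeatedly halves the search space by comparing with the middle element.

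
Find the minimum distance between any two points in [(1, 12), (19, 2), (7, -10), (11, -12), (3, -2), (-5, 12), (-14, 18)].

Computing all pairwise distances among 7 points:

d((1, 12), (19, 2)) = 20.5913
d((1, 12), (7, -10)) = 22.8035
d((1, 12), (11, -12)) = 26.0
d((1, 12), (3, -2)) = 14.1421
d((1, 12), (-5, 12)) = 6.0
d((1, 12), (-14, 18)) = 16.1555
d((19, 2), (7, -10)) = 16.9706
d((19, 2), (11, -12)) = 16.1245
d((19, 2), (3, -2)) = 16.4924
d((19, 2), (-5, 12)) = 26.0
d((19, 2), (-14, 18)) = 36.6742
d((7, -10), (11, -12)) = 4.4721 <-- minimum
d((7, -10), (3, -2)) = 8.9443
d((7, -10), (-5, 12)) = 25.0599
d((7, -10), (-14, 18)) = 35.0
d((11, -12), (3, -2)) = 12.8062
d((11, -12), (-5, 12)) = 28.8444
d((11, -12), (-14, 18)) = 39.0512
d((3, -2), (-5, 12)) = 16.1245
d((3, -2), (-14, 18)) = 26.2488
d((-5, 12), (-14, 18)) = 10.8167

Closest pair: (7, -10) and (11, -12) with distance 4.4721

The closest pair is (7, -10) and (11, -12) with Euclidean distance 4.4721. For 7 points, brute-force pairwise comparison is shown above. For large n, the divide-and-conquer algorithm (sort by x, recurse on halves, check the dividing strip) achieves O(n log n).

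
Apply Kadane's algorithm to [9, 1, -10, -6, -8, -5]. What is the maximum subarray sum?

Using Kadane's algorithm on [9, 1, -10, -6, -8, -5]:

Scanning through the array:
Position 1 (value 1): max_ending_here = 10, max_so_far = 10
Position 2 (value -10): max_ending_here = 0, max_so_far = 10
Position 3 (value -6): max_ending_here = -6, max_so_far = 10
Position 4 (value -8): max_ending_here = -8, max_so_far = 10
Position 5 (value -5): max_ending_here = -5, max_so_far = 10

Maximum subarray: [9, 1]
Maximum sum: 10

The maximum subarray is [9, 1] with sum 10. This subarray runs from index 0 to index 1.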